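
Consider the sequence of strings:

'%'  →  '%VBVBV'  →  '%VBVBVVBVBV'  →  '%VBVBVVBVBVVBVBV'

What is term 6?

%VBVBVVBVBVVBVBVVBVBVVBVBV

Each term is the previous one with VBVBV appended.
From %VBVBVVBVBVVBVBV, 2 further steps: %VBVBVVBVBVVBVBV → %VBVBVVBVBVVBVBVVBVBV → (answer).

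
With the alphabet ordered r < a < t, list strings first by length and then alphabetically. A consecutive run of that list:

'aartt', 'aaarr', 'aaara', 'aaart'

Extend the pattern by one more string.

aaaar

Find the rightmost character of aaart below t, bump it to the next letter, and reset everything to its right to r.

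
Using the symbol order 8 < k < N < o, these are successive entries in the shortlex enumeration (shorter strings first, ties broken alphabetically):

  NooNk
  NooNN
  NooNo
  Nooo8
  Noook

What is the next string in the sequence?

Find the rightmost character of Noook below o, bump it to the next letter, and reset everything to its right to 8.

NoooN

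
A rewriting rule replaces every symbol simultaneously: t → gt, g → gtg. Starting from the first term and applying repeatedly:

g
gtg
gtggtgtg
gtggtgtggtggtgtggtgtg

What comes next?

Rewriting the 21 symbols of gtggtgtggtggtgtggtgtg one by one yields gtg gt gtg gtg gt gtg gt gtg gtg gt gtg gtg gt gtg gt gtg gtg gt gtg gt gtg; concatenated:

gtggtgtggtggtgtggtgtggtggtgtggtggtgtggtgtggtggtgtggtgtg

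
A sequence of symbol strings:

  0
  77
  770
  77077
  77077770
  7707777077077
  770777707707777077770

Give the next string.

7707777077077770777707707777077077

This is a Fibonacci-style word recurrence s(k) = s(k−1)·s(k−2): e.g. 77·0 = 770.
The next term joins 770777707707777077770 and 7707777077077.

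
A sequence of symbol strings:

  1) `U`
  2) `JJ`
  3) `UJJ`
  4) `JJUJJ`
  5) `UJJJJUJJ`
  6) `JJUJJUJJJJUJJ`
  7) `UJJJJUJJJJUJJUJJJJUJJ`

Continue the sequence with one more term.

JJUJJUJJJJUJJUJJJJUJJJJUJJUJJJJUJJ

This is a Fibonacci-style word recurrence s(k) = s(k−2)·s(k−1): e.g. U·JJ = UJJ.
Continuing: JJUJJUJJJJUJJ · UJJJJUJJJJUJJUJJJJUJJ gives term 8.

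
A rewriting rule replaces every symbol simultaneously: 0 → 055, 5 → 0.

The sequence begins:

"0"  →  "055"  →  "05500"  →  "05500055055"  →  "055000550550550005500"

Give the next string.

0550005505505500055000550005505505500055055

φ(055000550550550005500) expands symbol-by-symbol to 055 0 0 055 055 055 0 0 055 0 0 055 0 0 055 055 055 0 0 055 055; joining the 21 pieces gives the next term.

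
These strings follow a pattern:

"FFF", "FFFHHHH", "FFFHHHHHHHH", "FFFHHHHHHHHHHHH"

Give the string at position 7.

Each term is the previous one with HHHH appended.
From FFFHHHHHHHHHHHH, 3 further steps: FFFHHHHHHHHHHHH → FFFHHHHHHHHHHHHHHHH → FFFHHHHHHHHHHHHHHHHHHHH → (answer).

FFFHHHHHHHHHHHHHHHHHHHHHHHH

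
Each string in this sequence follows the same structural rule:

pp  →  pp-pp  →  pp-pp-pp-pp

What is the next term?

s(k+1) = s(k)·-·s(k) — each term doubles the last with '-' between the halves.
One more doubling of pp-pp-pp-pp gives the answer.

pp-pp-pp-pp-pp-pp-pp-pp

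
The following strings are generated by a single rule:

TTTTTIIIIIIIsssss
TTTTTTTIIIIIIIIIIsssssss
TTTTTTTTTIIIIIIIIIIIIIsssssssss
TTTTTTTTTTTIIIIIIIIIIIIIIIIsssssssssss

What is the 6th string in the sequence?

The n-th term is 2n+1 T's then 3n+1 I's then 2n+1 s's, where the shown terms are n = 2, 3, 4, 5.
For term 6, n = 7, so the run lengths are 15, 22, 15.

TTTTTTTTTTTTTTTIIIIIIIIIIIIIIIIIIIIIIsssssssssssssss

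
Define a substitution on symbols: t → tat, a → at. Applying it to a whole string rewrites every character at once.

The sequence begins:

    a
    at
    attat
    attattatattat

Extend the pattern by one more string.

Rewriting the 13 symbols of attattatattat one by one yields at tat tat at tat tat at tat at tat tat at tat; concatenated:

attattatattattatattatattattatattat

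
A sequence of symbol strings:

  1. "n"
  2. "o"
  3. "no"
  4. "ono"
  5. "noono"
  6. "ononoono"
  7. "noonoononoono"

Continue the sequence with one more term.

ononoononoonoononoono

From term 3 onward, concatenate the second-to-last term with the last: n·o = no, o·no = ono, …
So term 8 is ononoono·noonoononoono.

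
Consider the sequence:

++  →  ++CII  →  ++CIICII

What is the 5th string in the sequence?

Each term is the previous one with CII appended.
From ++CIICII, 2 further steps: ++CIICII → ++CIICIICII → (answer).

++CIICIICIICII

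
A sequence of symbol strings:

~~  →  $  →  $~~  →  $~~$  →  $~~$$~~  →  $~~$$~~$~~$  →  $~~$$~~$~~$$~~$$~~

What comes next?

Each term (from the third on) is the previous term followed by the one before it: term 3 = $·~~ = $~~.
The next term joins $~~$$~~$~~$$~~$$~~ and $~~$$~~$~~$.

$~~$$~~$~~$$~~$$~~$~~$$~~$~~$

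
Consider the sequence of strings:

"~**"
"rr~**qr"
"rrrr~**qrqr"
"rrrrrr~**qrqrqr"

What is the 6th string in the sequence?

Each term wraps the previous one in rr on the left and qr on the right.
From rrrrrr~**qrqrqr, 2 further steps: rrrrrr~**qrqrqr → rrrrrrrr~**qrqrqrqr → (answer).

rrrrrrrrrr~**qrqrqrqrqr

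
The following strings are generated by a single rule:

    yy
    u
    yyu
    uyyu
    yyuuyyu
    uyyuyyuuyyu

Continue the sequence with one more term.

Each term (from the third on) is the two preceding terms concatenated in order: term 3 = yy·u = yyu.
Continuing: yyuuyyu · uyyuyyuuyyu gives term 7.

yyuuyyuuyyuyyuuyyu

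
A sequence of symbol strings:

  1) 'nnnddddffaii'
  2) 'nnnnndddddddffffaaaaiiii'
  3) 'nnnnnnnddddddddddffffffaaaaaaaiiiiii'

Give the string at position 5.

Reading off run lengths: n runs 3, 5, 7; d runs 4, 7, 10; f runs 2, 4, 6; a runs 1, 4, 7; i runs 2, 4, 6 — each is linear in n (n = 1, 2, …).
At n = 5 the blocks have lengths 11, 16, 10, 13, 10.

nnnnnnnnnnnddddddddddddddddffffffffffaaaaaaaaaaaaaiiiiiiiiii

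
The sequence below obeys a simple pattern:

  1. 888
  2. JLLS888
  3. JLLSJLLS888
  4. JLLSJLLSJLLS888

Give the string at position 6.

Each term is the previous one with JLLS prepended.
From JLLSJLLSJLLS888, 2 further steps: JLLSJLLSJLLS888 → JLLSJLLSJLLSJLLS888 → (answer).

JLLSJLLSJLLSJLLSJLLS888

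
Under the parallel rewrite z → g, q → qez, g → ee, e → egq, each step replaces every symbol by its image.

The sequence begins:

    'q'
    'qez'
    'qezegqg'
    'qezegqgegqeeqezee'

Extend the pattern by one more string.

Rewriting the 17 symbols of qezegqgegqeeqezee one by one yields qez egq g egq ee qez ee egq ee qez egq egq qez egq g egq egq; concatenated:

qezegqgegqeeqezeeegqeeqezegqegqqezegqgegqegq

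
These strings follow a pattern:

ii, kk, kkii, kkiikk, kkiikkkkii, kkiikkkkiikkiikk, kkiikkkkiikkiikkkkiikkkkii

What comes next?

kkiikkkkiikkiikkkkiikkkkiikkiikkkkiikkiikk

This is a Fibonacci-style word recurrence s(k) = s(k−1)·s(k−2): e.g. kk·ii = kkii.
So term 8 is kkiikkkkiikkiikkkkiikkkkii·kkiikkkkiikkiikk.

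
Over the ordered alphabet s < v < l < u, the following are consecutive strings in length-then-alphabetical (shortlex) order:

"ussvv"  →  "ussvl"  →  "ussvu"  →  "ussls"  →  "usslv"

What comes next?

The successor of usslv increments the rightmost position that isn't already u and resets every position after it to s.

ussll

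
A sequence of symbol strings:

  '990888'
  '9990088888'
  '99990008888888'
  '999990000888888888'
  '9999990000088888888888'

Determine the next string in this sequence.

Reading off run lengths: 9 runs 2, 3, 4, 5, 6; 0 runs 1, 2, 3, 4, 5; 8 runs 3, 5, 7, 9, 11 — each is linear in n, where the shown terms are n = 2, 3, 4, 5, 6.
At n = 7 the blocks have lengths 7, 6, 13.

99999990000008888888888888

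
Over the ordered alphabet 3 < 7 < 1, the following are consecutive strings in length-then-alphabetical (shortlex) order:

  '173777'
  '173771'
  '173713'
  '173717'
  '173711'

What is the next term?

Find the rightmost character of 173711 below 1, bump it to the next letter, and reset everything to its right to 3.

173133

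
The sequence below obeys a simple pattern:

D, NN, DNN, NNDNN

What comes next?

DNNNNDNN

From term 3 onward, concatenate the second-to-last term with the last: D·NN = DNN, NN·DNN = NNDNN, …
The next term joins DNN and NNDNN.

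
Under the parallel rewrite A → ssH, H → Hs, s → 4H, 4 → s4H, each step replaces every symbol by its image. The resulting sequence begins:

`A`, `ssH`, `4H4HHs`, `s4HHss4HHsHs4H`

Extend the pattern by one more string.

φ(s4HHss4HHsHs4H) expands symbol-by-symbol to 4H s4H Hs Hs 4H 4H s4H Hs Hs 4H Hs 4H s4H Hs; joining the 14 pieces gives the next term.

4Hs4HHsHs4H4Hs4HHsHs4HHs4Hs4HHs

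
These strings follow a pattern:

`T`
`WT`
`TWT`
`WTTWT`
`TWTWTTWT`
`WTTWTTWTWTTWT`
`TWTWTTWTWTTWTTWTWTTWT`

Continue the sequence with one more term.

WTTWTTWTWTTWTTWTWTTWTWTTWTTWTWTTWT

Each term (from the third on) is the two preceding terms concatenated in order: term 3 = T·WT = TWT.
Continuing: WTTWTTWTWTTWT · TWTWTTWTWTTWTTWTWTTWT gives term 8.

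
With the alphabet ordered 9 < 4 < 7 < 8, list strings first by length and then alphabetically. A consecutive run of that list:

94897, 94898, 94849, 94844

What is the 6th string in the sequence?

94848

Advancing 2 positions from 94844 through 94844 → 94847 reaches term 6.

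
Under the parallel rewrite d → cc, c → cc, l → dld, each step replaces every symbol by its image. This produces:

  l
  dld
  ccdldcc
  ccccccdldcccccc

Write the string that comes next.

Rewriting the 15 symbols of ccccccdldcccccc one by one yields cc cc cc cc cc cc cc dld cc cc cc cc cc cc cc; concatenated:

ccccccccccccccdldcccccccccccccc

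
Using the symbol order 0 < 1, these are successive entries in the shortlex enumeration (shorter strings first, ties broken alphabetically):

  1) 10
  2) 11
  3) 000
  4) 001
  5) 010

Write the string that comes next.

011

The successor of 010 increments the rightmost position that isn't already 1 and resets every position after it to 0.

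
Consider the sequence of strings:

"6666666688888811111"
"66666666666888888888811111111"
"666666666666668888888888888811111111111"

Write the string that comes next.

The n-th term is 3n+2 6's then 4n-2 8's then 3n-1 1's, where the shown terms are n = 2, 3, 4.
Setting n = 5 gives 17, 18, 14 characters in each block.

6666666666666666688888888888888888811111111111111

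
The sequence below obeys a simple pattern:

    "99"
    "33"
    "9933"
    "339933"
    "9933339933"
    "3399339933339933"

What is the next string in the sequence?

This is a Fibonacci-style word recurrence s(k) = s(k−2)·s(k−1): e.g. 99·33 = 9933.
The next term joins 9933339933 and 3399339933339933.

99333399333399339933339933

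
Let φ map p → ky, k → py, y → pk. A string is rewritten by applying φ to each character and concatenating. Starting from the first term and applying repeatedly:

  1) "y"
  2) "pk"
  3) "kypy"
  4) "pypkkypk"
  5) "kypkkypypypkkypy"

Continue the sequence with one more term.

pypkkypypypkkypkkypkkypypypkkypk

Replace each of the 16 characters of kypkkypypypkkypy in place — py pk ky py py pk ky pk ky pk ky py py pk ky pk — and concatenate.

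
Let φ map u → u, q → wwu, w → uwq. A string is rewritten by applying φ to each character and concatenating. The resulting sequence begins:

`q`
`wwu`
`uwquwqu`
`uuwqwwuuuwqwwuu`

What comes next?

Replace each of the 15 characters of uuwqwwuuuwqwwuu in place — u u uwq wwu uwq uwq u u u uwq wwu uwq uwq u u — and concatenate.

uuuwqwwuuwquwquuuuwqwwuuwquwquu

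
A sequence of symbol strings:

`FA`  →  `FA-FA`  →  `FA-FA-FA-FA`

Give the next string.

Each string is two copies of the previous one joined by '-'.
Doubling FA-FA-FA-FA with '-' between the halves:

FA-FA-FA-FA-FA-FA-FA-FA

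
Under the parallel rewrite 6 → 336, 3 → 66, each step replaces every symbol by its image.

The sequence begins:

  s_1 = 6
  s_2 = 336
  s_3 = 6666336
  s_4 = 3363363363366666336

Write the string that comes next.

66663366666336666633666663363363363363366666336

Replace each of the 19 characters of 3363363363366666336 in place — 66 66 336 66 66 336 66 66 336 66 66 336 336 336 336 336 66 66 336 — and concatenate.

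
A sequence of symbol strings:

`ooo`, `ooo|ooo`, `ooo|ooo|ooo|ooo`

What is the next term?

ooo|ooo|ooo|ooo|ooo|ooo|ooo|ooo

s(k+1) = s(k)·|·s(k) — each term doubles the last with '|' between the halves.
So the next term is two copies of ooo|ooo|ooo|ooo with '|' between the halves.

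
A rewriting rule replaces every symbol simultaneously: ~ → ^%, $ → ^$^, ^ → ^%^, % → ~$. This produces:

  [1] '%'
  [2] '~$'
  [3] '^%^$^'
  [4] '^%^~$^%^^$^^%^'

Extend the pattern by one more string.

Rewriting the 14 symbols of ^%^~$^%^^$^^%^ one by one yields ^%^ ~$ ^%^ ^% ^$^ ^%^ ~$ ^%^ ^%^ ^$^ ^%^ ^%^ ~$ ^%^; concatenated:

^%^~$^%^^%^$^^%^~$^%^^%^^$^^%^^%^~$^%^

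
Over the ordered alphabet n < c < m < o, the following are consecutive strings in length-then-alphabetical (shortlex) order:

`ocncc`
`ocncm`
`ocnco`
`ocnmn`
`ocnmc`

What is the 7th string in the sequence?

Advancing 2 positions from ocnmc through ocnmc → ocnmm reaches term 7.

ocnmo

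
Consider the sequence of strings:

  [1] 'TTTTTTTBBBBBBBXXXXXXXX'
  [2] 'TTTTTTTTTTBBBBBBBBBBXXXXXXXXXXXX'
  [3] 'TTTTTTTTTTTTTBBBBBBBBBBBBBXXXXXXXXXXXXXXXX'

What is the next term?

Each string has the form T^{3n+1} B^{3n+1} X^{4n}, where the shown terms are n = 2, 3, 4.
Setting n = 5 gives 16, 16, 20 characters in each block.

TTTTTTTTTTTTTTTTBBBBBBBBBBBBBBBBXXXXXXXXXXXXXXXXXXXX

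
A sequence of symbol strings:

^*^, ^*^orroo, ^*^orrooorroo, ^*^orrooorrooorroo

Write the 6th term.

Every step adds orroo to the end: s(k+1) = s(k)·orroo.
From ^*^orrooorrooorroo, 2 further steps: ^*^orrooorrooorroo → ^*^orrooorrooorrooorroo → (answer).

^*^orrooorrooorrooorrooorroo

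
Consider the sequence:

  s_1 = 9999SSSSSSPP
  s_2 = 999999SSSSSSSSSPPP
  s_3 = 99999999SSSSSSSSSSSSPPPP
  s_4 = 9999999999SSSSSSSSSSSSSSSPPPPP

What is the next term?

Reading off run lengths: 9 runs 4, 6, 8, 10; S runs 6, 9, 12, 15; P runs 2, 3, 4, 5 — each is linear in n, where the shown terms are n = 2, 3, 4, 5.
Setting n = 6 gives 12, 18, 6 characters in each block.

999999999999SSSSSSSSSSSSSSSSSSPPPPPP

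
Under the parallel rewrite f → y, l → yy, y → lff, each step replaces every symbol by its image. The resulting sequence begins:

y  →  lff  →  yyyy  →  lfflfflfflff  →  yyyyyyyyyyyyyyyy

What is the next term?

Rewriting the 16 symbols of yyyyyyyyyyyyyyyy one by one yields lff lff lff lff lff lff lff lff lff lff lff lff lff lff lff lff; concatenated:

lfflfflfflfflfflfflfflfflfflfflfflfflfflfflfflff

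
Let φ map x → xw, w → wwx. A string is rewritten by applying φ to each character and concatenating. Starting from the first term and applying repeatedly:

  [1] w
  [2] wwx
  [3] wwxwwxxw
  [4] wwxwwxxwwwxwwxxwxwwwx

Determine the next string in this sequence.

Applying the rule to each of the 21 symbols of wwxwwxxwwwxwwxxwxwwwx gives the pieces wwx wwx xw wwx wwx xw xw wwx wwx wwx xw wwx wwx xw xw wwx xw wwx wwx wwx xw, which concatenate to the answer.

wwxwwxxwwwxwwxxwxwwwxwwxwwxxwwwxwwxxwxwwwxxwwwxwwxwwxxw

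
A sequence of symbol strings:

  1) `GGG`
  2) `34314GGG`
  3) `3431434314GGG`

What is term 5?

The strings grow by a fixed prefix 34314 each time.
From 3431434314GGG, 2 further steps: 3431434314GGG → 343143431434314GGG → (answer).

34314343143431434314GGG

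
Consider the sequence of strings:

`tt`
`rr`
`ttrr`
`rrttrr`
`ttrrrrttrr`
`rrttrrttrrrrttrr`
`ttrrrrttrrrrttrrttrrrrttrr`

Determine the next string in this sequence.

rrttrrttrrrrttrrttrrrrttrrrrttrrttrrrrttrr

This is a Fibonacci-style word recurrence s(k) = s(k−2)·s(k−1): e.g. tt·rr = ttrr.
Continuing: rrttrrttrrrrttrr · ttrrrrttrrrrttrrttrrrrttrr gives term 8.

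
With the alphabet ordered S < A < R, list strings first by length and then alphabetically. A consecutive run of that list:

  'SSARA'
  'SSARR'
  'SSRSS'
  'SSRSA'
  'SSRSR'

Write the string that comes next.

SSRAS

The successor of SSRSR increments the rightmost position that isn't already R and resets every position after it to S.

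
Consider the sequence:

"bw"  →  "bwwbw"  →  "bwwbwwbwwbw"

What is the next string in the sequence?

bwwbwwbwwbwwbwwbwwbwwbw

s(k+1) = s(k)·w·s(k) — each term doubles the last with 'w' between the halves.
One more doubling of bwwbwwbwwbw gives the answer.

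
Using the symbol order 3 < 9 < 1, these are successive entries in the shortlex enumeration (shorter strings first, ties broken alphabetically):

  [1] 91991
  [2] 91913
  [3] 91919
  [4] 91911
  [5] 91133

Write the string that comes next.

91139

Find the rightmost character of 91133 below 1, bump it to the next letter, and reset everything to its right to 3.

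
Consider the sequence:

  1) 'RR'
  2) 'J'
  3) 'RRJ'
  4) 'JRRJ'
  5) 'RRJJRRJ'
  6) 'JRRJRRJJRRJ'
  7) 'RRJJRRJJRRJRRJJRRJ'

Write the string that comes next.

From term 3 onward, concatenate the second-to-last term with the last: RR·J = RRJ, J·RRJ = JRRJ, …
So term 8 is JRRJRRJJRRJ·RRJJRRJJRRJRRJJRRJ.

JRRJRRJJRRJRRJJRRJJRRJRRJJRRJ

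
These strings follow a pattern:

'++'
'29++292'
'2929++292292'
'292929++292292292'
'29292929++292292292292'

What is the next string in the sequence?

2929292929++292292292292292

Each term wraps the previous one in 29 on the left and 292 on the right.
So the next term is 29·29292929++292292292292·292.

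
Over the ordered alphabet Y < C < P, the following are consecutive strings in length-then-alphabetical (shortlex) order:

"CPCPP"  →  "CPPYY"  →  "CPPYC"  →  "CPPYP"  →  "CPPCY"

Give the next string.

The successor of CPPCY increments the rightmost position that isn't already P and resets every position after it to Y.

CPPCC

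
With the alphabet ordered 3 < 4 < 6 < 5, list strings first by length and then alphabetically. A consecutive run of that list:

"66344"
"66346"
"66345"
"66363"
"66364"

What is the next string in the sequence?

The successor of 66364 increments the rightmost position that isn't already 5 and resets every position after it to 3.

66366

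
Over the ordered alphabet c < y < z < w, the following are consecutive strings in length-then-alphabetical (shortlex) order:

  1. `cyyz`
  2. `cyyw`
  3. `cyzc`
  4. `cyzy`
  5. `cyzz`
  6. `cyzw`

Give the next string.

cywc

Treat cyzw as a base-4 numeral over the given alphabet and add one, carrying through any trailing w's.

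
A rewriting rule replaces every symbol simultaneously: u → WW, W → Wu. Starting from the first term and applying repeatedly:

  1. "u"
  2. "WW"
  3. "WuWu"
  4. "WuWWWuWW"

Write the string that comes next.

Expanding WuWWWuWW: W→Wu, u→WW, W→Wu, W→Wu, W→Wu, u→WW, W→Wu, W→Wu. Concatenated: Wu WW Wu Wu Wu WW Wu Wu.

WuWWWuWuWuWWWuWu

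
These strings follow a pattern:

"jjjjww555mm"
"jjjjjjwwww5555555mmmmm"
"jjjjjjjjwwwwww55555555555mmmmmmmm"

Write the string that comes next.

The n-th term is 2n+2 j's then 2n w's then 4n-1 5's then 3n-1 m's (n = 1, 2, …).
Setting n = 4 gives 10, 8, 15, 11 characters in each block.

jjjjjjjjjjwwwwwwww555555555555555mmmmmmmmmmm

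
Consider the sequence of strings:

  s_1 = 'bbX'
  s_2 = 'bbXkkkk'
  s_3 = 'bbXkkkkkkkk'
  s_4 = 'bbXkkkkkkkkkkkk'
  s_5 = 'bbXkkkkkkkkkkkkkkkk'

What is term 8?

The strings grow by a fixed suffix kkkk each time.
From bbXkkkkkkkkkkkkkkkk, 3 further steps: bbXkkkkkkkkkkkkkkkk → bbXkkkkkkkkkkkkkkkkkkkk → bbXkkkkkkkkkkkkkkkkkkkkkkkk → (answer).

bbXkkkkkkkkkkkkkkkkkkkkkkkkkkkk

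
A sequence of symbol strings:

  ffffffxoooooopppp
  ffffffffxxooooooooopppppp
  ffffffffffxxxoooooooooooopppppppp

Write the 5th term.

ffffffffffffffxxxxxoooooooooooooooooopppppppppppp

Each string has the form f^{2n+2} x^{n-1} o^{3n} p^{2n}, where the shown terms are n = 2, 3, 4.
At n = 6 the blocks have lengths 14, 5, 18, 12.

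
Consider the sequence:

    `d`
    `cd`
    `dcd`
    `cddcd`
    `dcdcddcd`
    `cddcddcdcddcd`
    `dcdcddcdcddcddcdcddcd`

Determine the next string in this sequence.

Each term (from the third on) is the two preceding terms concatenated in order: term 3 = d·cd = dcd.
The next term joins cddcddcdcddcd and dcdcddcdcddcddcdcddcd.

cddcddcdcddcddcdcddcdcddcddcdcddcd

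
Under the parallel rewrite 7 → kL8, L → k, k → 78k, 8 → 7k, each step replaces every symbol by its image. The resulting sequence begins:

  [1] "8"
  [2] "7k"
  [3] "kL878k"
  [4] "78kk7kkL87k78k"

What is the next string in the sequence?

Replace each of the 14 characters of 78kk7kkL87k78k in place — kL8 7k 78k 78k kL8 78k 78k k 7k kL8 78k kL8 7k 78k — and concatenate.

kL87k78k78kkL878k78kk7kkL878kkL87k78k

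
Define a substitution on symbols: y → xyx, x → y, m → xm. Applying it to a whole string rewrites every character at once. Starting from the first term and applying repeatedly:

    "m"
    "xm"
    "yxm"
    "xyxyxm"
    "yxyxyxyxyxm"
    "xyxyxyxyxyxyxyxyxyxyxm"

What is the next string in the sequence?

yxyxyxyxyxyxyxyxyxyxyxyxyxyxyxyxyxyxyxyxyxm

Applying the rule to each of the 22 symbols of xyxyxyxyxyxyxyxyxyxyxm gives the pieces y xyx y xyx y xyx y xyx y xyx y xyx y xyx y xyx y xyx y xyx y xm, which concatenate to the answer.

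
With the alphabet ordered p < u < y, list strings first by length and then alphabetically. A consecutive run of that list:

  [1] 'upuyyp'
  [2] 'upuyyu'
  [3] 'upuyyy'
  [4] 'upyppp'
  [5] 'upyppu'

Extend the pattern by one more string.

The successor of upyppu increments the rightmost position that isn't already y and resets every position after it to p.

upyppy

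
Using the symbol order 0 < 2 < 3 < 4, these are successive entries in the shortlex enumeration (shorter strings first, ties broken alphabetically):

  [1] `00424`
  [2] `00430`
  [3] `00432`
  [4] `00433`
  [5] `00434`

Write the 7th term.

00442

Continuing the enumeration 2 steps past 00434: 00434 → 00440 → (answer).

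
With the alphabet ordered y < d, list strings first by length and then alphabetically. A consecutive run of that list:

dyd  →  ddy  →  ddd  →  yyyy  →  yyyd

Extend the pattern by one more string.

The successor of yyyd increments the rightmost position that isn't already d and resets every position after it to y.

yydy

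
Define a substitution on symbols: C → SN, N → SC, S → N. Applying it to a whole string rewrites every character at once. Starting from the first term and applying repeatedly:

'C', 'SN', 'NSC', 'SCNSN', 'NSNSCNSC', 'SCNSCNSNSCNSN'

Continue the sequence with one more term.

NSNSCNSNSCNSCNSNSCNSC

Replace each of the 13 characters of SCNSCNSNSCNSN in place — N SN SC N SN SC N SC N SN SC N SC — and concatenate.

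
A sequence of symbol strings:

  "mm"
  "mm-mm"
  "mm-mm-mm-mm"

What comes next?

mm-mm-mm-mm-mm-mm-mm-mm

Each string is two copies of the previous one joined by '-'.
One more doubling of mm-mm-mm-mm gives the answer.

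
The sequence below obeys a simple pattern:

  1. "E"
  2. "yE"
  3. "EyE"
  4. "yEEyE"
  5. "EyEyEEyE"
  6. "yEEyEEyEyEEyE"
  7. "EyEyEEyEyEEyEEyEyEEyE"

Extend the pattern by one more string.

This is a Fibonacci-style word recurrence s(k) = s(k−2)·s(k−1): e.g. E·yE = EyE.
Continuing: yEEyEEyEyEEyE · EyEyEEyEyEEyEEyEyEEyE gives term 8.

yEEyEEyEyEEyEEyEyEEyEyEEyEEyEyEEyE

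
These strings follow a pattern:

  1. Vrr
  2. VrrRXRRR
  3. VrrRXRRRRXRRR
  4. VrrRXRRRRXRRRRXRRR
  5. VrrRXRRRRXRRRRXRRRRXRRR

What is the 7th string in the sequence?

VrrRXRRRRXRRRRXRRRRXRRRRXRRRRXRRR

The strings grow by a fixed suffix RXRRR each time.
From VrrRXRRRRXRRRRXRRRRXRRR, 2 further steps: VrrRXRRRRXRRRRXRRRRXRRR → VrrRXRRRRXRRRRXRRRRXRRRRXRRR → (answer).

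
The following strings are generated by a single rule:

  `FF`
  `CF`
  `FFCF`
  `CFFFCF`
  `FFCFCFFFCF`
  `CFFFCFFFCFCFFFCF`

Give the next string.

FFCFCFFFCFCFFFCFFFCFCFFFCF

Each term (from the third on) is the two preceding terms concatenated in order: term 3 = FF·CF = FFCF.
So term 7 is FFCFCFFFCF·CFFFCFFFCFCFFFCF.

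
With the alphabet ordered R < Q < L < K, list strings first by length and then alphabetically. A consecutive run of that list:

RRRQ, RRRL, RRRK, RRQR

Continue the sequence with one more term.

RRQQ

Find the rightmost character of RRQR below K, bump it to the next letter, and reset everything to its right to R.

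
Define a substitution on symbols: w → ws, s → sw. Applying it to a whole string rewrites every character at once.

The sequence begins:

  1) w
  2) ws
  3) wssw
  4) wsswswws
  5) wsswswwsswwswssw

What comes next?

wsswswwsswwswsswswwswsswwsswswws

φ(wsswswwsswwswssw) expands symbol-by-symbol to ws sw sw ws sw ws ws sw sw ws ws sw ws sw sw ws; joining the 16 pieces gives the next term.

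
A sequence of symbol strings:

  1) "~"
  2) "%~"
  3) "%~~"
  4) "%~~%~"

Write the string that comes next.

%~~%~%~~

This is a Fibonacci-style word recurrence s(k) = s(k−1)·s(k−2): e.g. %~·~ = %~~.
So term 5 is %~~%~·%~~.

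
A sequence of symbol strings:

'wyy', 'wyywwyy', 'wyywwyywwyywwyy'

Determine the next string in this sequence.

Each string is two copies of the previous one joined by 'w'.
So the next term is two copies of wyywwyywwyywwyy with 'w' between the halves.

wyywwyywwyywwyywwyywwyywwyywwyy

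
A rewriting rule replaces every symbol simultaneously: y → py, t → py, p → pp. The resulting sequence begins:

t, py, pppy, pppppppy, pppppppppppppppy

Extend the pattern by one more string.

Applying the rule to each of the 16 symbols of pppppppppppppppy gives the pieces pp pp pp pp pp pp pp pp pp pp pp pp pp pp pp py, which concatenate to the answer.

pppppppppppppppppppppppppppppppy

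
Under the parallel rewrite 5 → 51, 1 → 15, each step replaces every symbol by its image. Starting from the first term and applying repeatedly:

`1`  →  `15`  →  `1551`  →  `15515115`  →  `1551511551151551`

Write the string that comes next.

15515115511515515115155115515115

φ(1551511551151551) expands symbol-by-symbol to 15 51 51 15 51 15 15 51 51 15 15 51 15 51 51 15; joining the 16 pieces gives the next term.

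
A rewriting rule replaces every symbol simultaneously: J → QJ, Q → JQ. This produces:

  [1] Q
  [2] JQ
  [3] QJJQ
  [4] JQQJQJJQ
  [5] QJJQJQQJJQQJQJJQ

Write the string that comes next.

JQQJQJJQQJJQJQQJQJJQJQQJJQQJQJJQ

φ(QJJQJQQJJQQJQJJQ) expands symbol-by-symbol to JQ QJ QJ JQ QJ JQ JQ QJ QJ JQ JQ QJ JQ QJ QJ JQ; joining the 16 pieces gives the next term.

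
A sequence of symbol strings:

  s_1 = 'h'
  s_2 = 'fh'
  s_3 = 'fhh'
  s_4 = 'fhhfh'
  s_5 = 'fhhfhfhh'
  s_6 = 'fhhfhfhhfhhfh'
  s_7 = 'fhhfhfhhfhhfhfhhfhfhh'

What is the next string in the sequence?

fhhfhfhhfhhfhfhhfhfhhfhhfhfhhfhhfh

This is a Fibonacci-style word recurrence s(k) = s(k−1)·s(k−2): e.g. fh·h = fhh.
The next term joins fhhfhfhhfhhfhfhhfhfhh and fhhfhfhhfhhfh.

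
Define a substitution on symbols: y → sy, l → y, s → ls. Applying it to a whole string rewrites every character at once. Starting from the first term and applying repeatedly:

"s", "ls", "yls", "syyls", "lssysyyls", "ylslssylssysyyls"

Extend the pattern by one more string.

syylsylslssyylslssylssysyyls

Applying the rule to each of the 16 symbols of ylslssylssysyyls gives the pieces sy y ls y ls ls sy y ls ls sy ls sy sy y ls, which concatenate to the answer.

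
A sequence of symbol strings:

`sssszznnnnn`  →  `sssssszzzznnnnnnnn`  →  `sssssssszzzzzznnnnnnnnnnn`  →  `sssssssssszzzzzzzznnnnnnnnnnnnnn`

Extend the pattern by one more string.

Reading off run lengths: s runs 4, 6, 8, 10; z runs 2, 4, 6, 8; n runs 5, 8, 11, 14 — each is linear in n (n = 1, 2, …).
For the next term, n = 5, so the run lengths are 12, 10, 17.

sssssssssssszzzzzzzzzznnnnnnnnnnnnnnnnn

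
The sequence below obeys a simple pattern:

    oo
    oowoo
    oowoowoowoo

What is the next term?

oowoowoowoowoowoowoowoo

s(k+1) = s(k)·w·s(k) — each term doubles the last with 'w' between the halves.
One more doubling of oowoowoowoo gives the answer.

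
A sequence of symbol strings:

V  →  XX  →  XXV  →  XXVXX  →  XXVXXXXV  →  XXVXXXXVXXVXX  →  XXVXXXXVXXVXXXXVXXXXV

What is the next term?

XXVXXXXVXXVXXXXVXXXXVXXVXXXXVXXVXX

This is a Fibonacci-style word recurrence s(k) = s(k−1)·s(k−2): e.g. XX·V = XXV.
The next term joins XXVXXXXVXXVXXXXVXXXXV and XXVXXXXVXXVXX.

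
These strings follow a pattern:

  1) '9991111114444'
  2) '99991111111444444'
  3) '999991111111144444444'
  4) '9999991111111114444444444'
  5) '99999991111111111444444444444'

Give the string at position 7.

The n-th term is n 9's then n+3 1's then 2n-2 4's, where the shown terms are n = 3, 4, 5, 6, 7.
At n = 9 the blocks have lengths 9, 12, 16.

9999999991111111111114444444444444444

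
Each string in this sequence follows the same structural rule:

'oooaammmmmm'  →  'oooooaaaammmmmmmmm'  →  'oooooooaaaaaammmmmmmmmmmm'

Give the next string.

Each string has the form o^{2n+1} a^{2n} m^{3n+3} (n = 1, 2, …).
For the next term, n = 4, so the run lengths are 9, 8, 15.

oooooooooaaaaaaaammmmmmmmmmmmmmm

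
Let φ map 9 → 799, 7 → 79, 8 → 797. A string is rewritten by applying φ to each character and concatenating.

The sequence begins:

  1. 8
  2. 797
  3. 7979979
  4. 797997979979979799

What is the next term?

79799797997997979979799799797997997979979799799

Replace each of the 18 characters of 797997979979979799 in place — 79 799 79 799 799 79 799 79 799 799 79 799 799 79 799 79 799 799 — and concatenate.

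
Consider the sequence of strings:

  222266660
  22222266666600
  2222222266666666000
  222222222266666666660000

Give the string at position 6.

2222222222222266666666666666000000

Reading off run lengths: 2 runs 4, 6, 8, 10; 6 runs 4, 6, 8, 10; 0 runs 1, 2, 3, 4 — each is linear in n, where the shown terms are n = 2, 3, 4, 5.
For term 6, n = 7, so the run lengths are 14, 14, 6.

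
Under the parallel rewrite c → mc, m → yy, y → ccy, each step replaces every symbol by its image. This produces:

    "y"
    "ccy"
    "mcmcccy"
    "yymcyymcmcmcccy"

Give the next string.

Rewriting the 15 symbols of yymcyymcmcmcccy one by one yields ccy ccy yy mc ccy ccy yy mc yy mc yy mc mc mc ccy; concatenated:

ccyccyyymcccyccyyymcyymcyymcmcmcccy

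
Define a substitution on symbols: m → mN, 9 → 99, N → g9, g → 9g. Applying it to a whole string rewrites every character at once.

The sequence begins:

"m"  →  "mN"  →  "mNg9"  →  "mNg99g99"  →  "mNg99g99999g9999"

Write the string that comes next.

Applying the rule to each of the 16 symbols of mNg99g99999g9999 gives the pieces mN g9 9g 99 99 9g 99 99 99 99 99 9g 99 99 99 99, which concatenate to the answer.

mNg99g99999g99999999999g99999999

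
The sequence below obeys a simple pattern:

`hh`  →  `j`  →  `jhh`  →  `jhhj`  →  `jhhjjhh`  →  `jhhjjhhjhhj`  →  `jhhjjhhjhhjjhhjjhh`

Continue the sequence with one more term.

From term 3 onward, concatenate the last term with the second-to-last: j·hh = jhh, jhh·j = jhhj, …
The next term joins jhhjjhhjhhjjhhjjhh and jhhjjhhjhhj.

jhhjjhhjhhjjhhjjhhjhhjjhhjhhj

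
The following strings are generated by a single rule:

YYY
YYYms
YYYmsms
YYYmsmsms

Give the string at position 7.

YYYmsmsmsmsmsms

The strings grow by a fixed suffix ms each time.
From YYYmsmsms, 3 further steps: YYYmsmsms → YYYmsmsmsms → YYYmsmsmsmsms → (answer).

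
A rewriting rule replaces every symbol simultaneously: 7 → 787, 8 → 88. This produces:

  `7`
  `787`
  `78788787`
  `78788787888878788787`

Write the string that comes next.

787887878888787887878888888878788787888878788787

Applying the rule to each of the 20 symbols of 78788787888878788787 gives the pieces 787 88 787 88 88 787 88 787 88 88 88 88 787 88 787 88 88 787 88 787, which concatenate to the answer.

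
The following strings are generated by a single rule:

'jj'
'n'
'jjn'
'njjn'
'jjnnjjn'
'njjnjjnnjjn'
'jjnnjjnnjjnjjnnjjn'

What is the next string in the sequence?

From term 3 onward, concatenate the second-to-last term with the last: jj·n = jjn, n·jjn = njjn, …
The next term joins njjnjjnnjjn and jjnnjjnnjjnjjnnjjn.

njjnjjnnjjnjjnnjjnnjjnjjnnjjn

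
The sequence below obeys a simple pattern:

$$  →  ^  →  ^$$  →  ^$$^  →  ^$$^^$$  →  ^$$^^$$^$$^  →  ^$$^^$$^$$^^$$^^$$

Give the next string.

This is a Fibonacci-style word recurrence s(k) = s(k−1)·s(k−2): e.g. ^·$$ = ^$$.
The next term joins ^$$^^$$^$$^^$$^^$$ and ^$$^^$$^$$^.

^$$^^$$^$$^^$$^^$$^$$^^$$^$$^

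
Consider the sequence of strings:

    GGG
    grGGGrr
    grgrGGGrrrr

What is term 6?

Every step adds gr to the front and rr to the end of the previous string.
From grgrGGGrrrr, 3 further steps: grgrGGGrrrr → grgrgrGGGrrrrrr → grgrgrgrGGGrrrrrrrr → (answer).

grgrgrgrgrGGGrrrrrrrrrr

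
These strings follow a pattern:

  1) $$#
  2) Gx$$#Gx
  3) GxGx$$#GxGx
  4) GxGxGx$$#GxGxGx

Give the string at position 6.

GxGxGxGxGx$$#GxGxGxGxGx

Every step adds Gx to the front and Gx to the end of the previous string.
From GxGxGx$$#GxGxGx, 2 further steps: GxGxGx$$#GxGxGx → GxGxGxGx$$#GxGxGxGx → (answer).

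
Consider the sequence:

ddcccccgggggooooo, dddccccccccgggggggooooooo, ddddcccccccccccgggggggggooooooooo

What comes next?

Reading off run lengths: d runs 2, 3, 4; c runs 5, 8, 11; g runs 5, 7, 9; o runs 5, 7, 9 — each is linear in n, where the shown terms are n = 2, 3, 4.
For the next term, n = 5, so the run lengths are 5, 14, 11, 11.

dddddccccccccccccccgggggggggggooooooooooo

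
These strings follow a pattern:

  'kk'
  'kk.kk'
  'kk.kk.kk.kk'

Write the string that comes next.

s(k+1) = s(k)·.·s(k) — each term doubles the last with '.' between the halves.
One more doubling of kk.kk.kk.kk gives the answer.

kk.kk.kk.kk.kk.kk.kk.kk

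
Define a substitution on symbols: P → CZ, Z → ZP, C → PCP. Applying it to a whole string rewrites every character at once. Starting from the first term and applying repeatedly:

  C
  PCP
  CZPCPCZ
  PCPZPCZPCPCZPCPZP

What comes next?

Rewriting the 17 symbols of PCPZPCZPCPCZPCPZP one by one yields CZ PCP CZ ZP CZ PCP ZP CZ PCP CZ PCP ZP CZ PCP CZ ZP CZ; concatenated:

CZPCPCZZPCZPCPZPCZPCPCZPCPZPCZPCPCZZPCZ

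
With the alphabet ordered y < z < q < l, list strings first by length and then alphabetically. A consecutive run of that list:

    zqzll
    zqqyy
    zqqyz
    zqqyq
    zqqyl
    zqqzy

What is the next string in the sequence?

zqqzz

The successor of zqqzy increments the rightmost position that isn't already l and resets every position after it to y.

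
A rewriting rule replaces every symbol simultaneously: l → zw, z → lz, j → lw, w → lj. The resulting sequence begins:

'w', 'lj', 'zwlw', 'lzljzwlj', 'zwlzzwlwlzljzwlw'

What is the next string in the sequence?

lzljzwlzlzljzwljzwlzzwlwlzljzwlj

φ(zwlzzwlwlzljzwlw) expands symbol-by-symbol to lz lj zw lz lz lj zw lj zw lz zw lw lz lj zw lj; joining the 16 pieces gives the next term.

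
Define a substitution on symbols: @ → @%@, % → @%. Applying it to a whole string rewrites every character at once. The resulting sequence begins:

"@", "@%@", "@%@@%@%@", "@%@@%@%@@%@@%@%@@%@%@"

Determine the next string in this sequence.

Rewriting the 21 symbols of @%@@%@%@@%@@%@%@@%@%@ one by one yields @%@ @% @%@ @%@ @% @%@ @% @%@ @%@ @% @%@ @%@ @% @%@ @% @%@ @%@ @% @%@ @% @%@; concatenated:

@%@@%@%@@%@@%@%@@%@%@@%@@%@%@@%@@%@%@@%@%@@%@@%@%@@%@%@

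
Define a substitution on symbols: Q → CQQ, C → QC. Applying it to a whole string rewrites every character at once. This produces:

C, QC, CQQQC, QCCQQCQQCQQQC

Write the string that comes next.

CQQQCQCCQQCQQQCCQQCQQQCCQQCQQCQQQC

φ(QCCQQCQQCQQQC) expands symbol-by-symbol to CQQ QC QC CQQ CQQ QC CQQ CQQ QC CQQ CQQ CQQ QC; joining the 13 pieces gives the next term.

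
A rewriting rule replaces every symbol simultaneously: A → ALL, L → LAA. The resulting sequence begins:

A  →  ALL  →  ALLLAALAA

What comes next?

ALLLAALAALAAALLALLLAAALLALL

Rewriting each symbol of ALLLAALAA: A→ALL, L→LAA, L→LAA, L→LAA, A→ALL, A→ALL, L→LAA, A→ALL, A→ALL, which concatenates to ALL LAA LAA LAA ALL ALL LAA ALL ALL.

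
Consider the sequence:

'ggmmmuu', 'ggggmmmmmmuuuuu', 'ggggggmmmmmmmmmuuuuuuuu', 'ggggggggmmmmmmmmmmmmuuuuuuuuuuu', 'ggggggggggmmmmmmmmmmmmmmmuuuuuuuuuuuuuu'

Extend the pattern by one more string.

Reading off run lengths: g runs 2, 4, 6, 8, 10; m runs 3, 6, 9, 12, 15; u runs 2, 5, 8, 11, 14 — each is linear in n (n = 1, 2, …).
For the next term, n = 6, so the run lengths are 12, 18, 17.

ggggggggggggmmmmmmmmmmmmmmmmmmuuuuuuuuuuuuuuuuu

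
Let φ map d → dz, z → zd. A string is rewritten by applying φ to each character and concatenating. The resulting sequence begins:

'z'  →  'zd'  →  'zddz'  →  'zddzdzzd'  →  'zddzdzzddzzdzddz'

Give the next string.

φ(zddzdzzddzzdzddz) expands symbol-by-symbol to zd dz dz zd dz zd zd dz dz zd zd dz zd dz dz zd; joining the 16 pieces gives the next term.

zddzdzzddzzdzddzdzzdzddzzddzdzzd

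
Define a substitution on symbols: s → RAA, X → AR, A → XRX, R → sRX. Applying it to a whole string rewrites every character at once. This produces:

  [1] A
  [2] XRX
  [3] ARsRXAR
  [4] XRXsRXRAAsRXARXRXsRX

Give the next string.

Rewriting the 20 symbols of XRXsRXRAAsRXARXRXsRX one by one yields AR sRX AR RAA sRX AR sRX XRX XRX RAA sRX AR XRX sRX AR sRX AR RAA sRX AR; concatenated:

ARsRXARRAAsRXARsRXXRXXRXRAAsRXARXRXsRXARsRXARRAAsRXAR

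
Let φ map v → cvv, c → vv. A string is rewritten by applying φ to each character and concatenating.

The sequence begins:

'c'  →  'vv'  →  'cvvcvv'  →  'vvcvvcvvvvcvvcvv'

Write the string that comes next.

cvvcvvvvcvvcvvvvcvvcvvcvvcvvvvcvvcvvvvcvvcvv

φ(vvcvvcvvvvcvvcvv) expands symbol-by-symbol to cvv cvv vv cvv cvv vv cvv cvv cvv cvv vv cvv cvv vv cvv cvv; joining the 16 pieces gives the next term.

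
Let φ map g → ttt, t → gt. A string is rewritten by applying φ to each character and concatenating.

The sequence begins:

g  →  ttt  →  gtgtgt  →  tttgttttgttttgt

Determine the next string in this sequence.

Applying the rule to each of the 15 symbols of tttgttttgttttgt gives the pieces gt gt gt ttt gt gt gt gt ttt gt gt gt gt ttt gt, which concatenate to the answer.

gtgtgttttgtgtgtgttttgtgtgtgttttgt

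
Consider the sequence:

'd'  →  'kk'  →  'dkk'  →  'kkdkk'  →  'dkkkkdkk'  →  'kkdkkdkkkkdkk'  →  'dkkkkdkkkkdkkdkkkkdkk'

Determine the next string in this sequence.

This is a Fibonacci-style word recurrence s(k) = s(k−2)·s(k−1): e.g. d·kk = dkk.
Continuing: kkdkkdkkkkdkk · dkkkkdkkkkdkkdkkkkdkk gives term 8.

kkdkkdkkkkdkkdkkkkdkkkkdkkdkkkkdkk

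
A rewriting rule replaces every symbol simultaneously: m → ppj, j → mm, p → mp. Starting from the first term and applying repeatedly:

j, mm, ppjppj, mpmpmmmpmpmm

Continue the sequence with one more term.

ppjmpppjmpppjppjppjmpppjmpppjppj

Rewriting each symbol of mpmpmmmpmpmm: m→ppj, p→mp, m→ppj, p→mp, m→ppj, m→ppj, m→ppj, p→mp, m→ppj, p→mp, m→ppj, m→ppj, which concatenates to ppj mp ppj mp ppj ppj ppj mp ppj mp ppj ppj.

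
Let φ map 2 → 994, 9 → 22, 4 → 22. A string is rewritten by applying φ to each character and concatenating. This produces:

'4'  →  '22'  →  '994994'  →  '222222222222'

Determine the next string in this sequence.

Rewriting each symbol of 222222222222: 2→994, 2→994, 2→994, 2→994, 2→994, 2→994, 2→994, 2→994, 2→994, 2→994, 2→994, 2→994, which concatenates to 994 994 994 994 994 994 994 994 994 994 994 994.

994994994994994994994994994994994994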